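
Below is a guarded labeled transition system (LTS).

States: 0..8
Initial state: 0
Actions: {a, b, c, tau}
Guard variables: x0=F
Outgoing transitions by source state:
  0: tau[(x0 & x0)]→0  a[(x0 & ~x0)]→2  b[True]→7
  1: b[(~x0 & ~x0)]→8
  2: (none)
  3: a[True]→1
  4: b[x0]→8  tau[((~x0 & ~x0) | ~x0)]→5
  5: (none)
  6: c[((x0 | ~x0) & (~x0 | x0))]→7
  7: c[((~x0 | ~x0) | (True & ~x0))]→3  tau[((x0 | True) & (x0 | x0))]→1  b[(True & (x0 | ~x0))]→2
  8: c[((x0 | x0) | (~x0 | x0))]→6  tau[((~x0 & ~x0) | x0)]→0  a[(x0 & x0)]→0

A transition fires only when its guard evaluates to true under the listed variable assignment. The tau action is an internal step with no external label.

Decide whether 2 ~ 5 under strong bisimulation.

Answer: BISIMILAR

Analysis:
Compute ~ classes (split until stable):
  P[0] = {{0,1,2,3,4,5,6,7,8}}
  P[1] = {{0,1},{2,5},{3},{4},{6},{7},{8}}
  P[2] = {{0},{1},{2,5},{3},{4},{6},{7},{8}}
stable after 3 split(s): 8 block(s)
class of 2: {2,5}; class of 5: {2,5}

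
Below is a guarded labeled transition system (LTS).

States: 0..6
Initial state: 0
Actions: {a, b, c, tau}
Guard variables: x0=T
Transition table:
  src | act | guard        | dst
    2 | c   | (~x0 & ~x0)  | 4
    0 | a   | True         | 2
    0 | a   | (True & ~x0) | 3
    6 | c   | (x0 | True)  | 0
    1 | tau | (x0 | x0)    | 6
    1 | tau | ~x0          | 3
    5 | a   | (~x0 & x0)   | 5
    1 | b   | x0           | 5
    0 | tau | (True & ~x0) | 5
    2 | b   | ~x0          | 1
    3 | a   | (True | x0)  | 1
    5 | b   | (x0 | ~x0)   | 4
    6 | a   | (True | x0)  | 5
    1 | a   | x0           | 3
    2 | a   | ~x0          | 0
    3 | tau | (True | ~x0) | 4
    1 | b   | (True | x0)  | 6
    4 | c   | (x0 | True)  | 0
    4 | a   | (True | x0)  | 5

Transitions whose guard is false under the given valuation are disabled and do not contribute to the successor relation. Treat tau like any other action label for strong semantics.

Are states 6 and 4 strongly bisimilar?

Compute ~ classes (split until stable):
  P[0] = {{0,1,2,3,4,5,6}}
  P[1] = {{0},{1},{2},{3},{4,6},{5}}
6 equivalence class(es) (converged in 2)
class of 6: {4,6}; class of 4: {4,6}

Answer: BISIMILAR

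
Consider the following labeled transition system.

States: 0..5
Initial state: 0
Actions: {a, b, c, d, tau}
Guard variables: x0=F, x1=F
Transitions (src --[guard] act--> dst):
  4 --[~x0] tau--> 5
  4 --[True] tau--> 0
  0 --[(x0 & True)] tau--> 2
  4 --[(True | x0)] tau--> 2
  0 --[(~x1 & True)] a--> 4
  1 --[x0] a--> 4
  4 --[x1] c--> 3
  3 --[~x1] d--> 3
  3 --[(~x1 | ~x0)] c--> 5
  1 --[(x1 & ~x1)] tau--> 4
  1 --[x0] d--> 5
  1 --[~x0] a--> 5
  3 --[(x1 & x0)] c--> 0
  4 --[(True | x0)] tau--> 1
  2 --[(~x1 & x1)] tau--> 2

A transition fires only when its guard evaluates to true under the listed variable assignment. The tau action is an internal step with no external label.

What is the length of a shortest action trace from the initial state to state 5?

Layered search for 5:
  L0 = {0}
  L1 = {4}
  L2 = {1,2,5}
first hit 5 at d=2 via a·tau

Answer: 2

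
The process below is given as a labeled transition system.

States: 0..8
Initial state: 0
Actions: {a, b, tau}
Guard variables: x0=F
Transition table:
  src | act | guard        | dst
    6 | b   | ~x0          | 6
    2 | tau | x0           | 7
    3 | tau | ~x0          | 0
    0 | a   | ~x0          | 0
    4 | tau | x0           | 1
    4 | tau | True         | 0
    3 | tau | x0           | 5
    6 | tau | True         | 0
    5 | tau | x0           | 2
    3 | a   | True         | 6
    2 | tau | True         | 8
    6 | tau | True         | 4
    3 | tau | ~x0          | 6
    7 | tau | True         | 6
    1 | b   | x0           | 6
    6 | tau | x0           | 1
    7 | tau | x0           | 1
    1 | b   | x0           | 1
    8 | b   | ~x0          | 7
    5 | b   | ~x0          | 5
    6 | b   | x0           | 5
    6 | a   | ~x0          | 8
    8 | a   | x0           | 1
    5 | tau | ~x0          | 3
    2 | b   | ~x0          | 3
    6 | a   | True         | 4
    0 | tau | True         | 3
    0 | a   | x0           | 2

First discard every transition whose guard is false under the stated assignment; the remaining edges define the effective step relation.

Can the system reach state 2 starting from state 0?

17 transition(s) survive guard evaluation.
L0 = {0}
L1 = {3}  total {0,3}
L2 = {6}  total {0,3,6}
L3 = {4,8}  total {0,3,4,6,8}
L4 = {7}  total {0,3,4,6,7,8}
R = {0,3,4,6,7,8}

Answer: UNREACHABLE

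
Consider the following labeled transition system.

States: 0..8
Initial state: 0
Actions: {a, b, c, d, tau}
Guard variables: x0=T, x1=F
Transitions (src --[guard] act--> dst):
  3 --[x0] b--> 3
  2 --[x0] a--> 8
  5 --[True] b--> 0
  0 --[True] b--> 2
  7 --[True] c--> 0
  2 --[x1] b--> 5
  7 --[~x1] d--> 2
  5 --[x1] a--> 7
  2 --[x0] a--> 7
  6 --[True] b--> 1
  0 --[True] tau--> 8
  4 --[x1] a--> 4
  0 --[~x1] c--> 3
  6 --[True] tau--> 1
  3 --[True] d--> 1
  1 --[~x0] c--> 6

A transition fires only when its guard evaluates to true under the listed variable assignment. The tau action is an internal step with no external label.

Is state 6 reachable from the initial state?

Guard filter leaves 12 enabled edge(s).
Layer 0: {0}
Layer 1: {2,3,8}  cumulative {0,2,3,8}
Layer 2: {1,7}  cumulative {0,1,2,3,7,8}
Reach set: {0,1,2,3,7,8}

Answer: UNREACHABLE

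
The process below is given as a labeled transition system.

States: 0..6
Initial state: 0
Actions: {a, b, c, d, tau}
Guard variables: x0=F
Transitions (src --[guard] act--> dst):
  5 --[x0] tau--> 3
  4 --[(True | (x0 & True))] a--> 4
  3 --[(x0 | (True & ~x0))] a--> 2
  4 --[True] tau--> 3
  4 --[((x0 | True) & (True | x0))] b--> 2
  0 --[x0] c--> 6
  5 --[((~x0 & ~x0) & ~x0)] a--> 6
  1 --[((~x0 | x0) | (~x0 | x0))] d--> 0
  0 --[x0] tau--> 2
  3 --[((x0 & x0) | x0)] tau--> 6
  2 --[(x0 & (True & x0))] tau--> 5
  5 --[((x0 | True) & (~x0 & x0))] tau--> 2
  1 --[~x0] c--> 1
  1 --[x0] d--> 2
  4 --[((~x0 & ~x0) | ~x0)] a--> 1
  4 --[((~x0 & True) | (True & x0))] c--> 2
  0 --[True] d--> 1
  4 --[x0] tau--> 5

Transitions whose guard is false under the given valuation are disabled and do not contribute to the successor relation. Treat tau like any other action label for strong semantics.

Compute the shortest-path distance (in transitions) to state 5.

Answer: UNREACHABLE

Trace:
Breadth-first toward 5:
  L0 = {0}
  L1 = {1}
5 never appears.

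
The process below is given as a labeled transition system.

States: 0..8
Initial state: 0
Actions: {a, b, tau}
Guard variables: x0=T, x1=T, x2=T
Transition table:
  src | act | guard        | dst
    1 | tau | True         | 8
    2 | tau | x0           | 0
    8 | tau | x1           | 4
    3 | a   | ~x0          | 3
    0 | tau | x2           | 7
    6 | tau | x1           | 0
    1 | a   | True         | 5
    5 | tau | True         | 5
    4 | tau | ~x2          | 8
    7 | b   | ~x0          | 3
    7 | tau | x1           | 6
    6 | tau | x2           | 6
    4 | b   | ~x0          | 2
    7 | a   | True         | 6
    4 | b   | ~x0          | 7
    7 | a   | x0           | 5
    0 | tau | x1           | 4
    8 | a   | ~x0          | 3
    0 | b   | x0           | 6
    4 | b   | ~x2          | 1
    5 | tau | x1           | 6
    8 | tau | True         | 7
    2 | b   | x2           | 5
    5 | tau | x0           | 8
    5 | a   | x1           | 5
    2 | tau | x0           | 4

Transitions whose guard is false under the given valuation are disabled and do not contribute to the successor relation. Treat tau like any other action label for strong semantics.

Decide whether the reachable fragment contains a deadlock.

R = {0,4,5,6,7,8}
  0: b→6  tau→4  tau→7  [3 exit(s)]
  4: ∅  [no exit]
  5: a→5  tau→5  tau→6  tau→8  [4 exit(s)]
  6: tau→0  tau→6  [2 exit(s)]
  7: a→5  a→6  tau→6  [3 exit(s)]
  8: tau→4  tau→7  [2 exit(s)]
witness 4: tau

Answer: DEADLOCK at state 4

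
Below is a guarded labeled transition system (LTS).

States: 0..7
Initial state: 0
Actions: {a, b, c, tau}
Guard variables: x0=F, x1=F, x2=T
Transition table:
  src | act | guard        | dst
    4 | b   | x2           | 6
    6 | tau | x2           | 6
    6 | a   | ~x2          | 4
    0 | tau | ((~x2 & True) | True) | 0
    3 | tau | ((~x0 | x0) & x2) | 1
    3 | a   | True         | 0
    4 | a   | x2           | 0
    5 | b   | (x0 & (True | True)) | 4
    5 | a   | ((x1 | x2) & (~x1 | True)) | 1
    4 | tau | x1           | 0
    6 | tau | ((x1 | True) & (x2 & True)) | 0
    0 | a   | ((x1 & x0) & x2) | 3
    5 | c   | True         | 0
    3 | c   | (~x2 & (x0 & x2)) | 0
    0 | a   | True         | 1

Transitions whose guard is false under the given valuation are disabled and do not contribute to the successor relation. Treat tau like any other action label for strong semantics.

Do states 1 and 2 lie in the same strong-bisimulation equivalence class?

Answer: BISIMILAR

Trace:
Compute ~ classes (split until stable):
  π0 = {{0,1,2,3,4,5,6,7}}
  π1 = {{0,3},{1,2,7},{4},{5},{6}}
  π2 = {{0},{1,2,7},{3},{4},{5},{6}}
6 equivalence class(es) (converged in 3)
1∈{1,2,7}, 2∈{1,2,7}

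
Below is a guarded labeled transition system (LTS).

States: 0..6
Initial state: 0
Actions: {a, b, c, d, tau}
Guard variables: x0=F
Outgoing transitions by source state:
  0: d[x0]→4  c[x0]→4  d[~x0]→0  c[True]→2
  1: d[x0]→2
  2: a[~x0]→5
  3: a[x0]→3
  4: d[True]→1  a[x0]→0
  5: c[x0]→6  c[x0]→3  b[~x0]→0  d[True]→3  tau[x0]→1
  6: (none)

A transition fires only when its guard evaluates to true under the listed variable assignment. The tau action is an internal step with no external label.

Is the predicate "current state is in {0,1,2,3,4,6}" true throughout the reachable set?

Allowed set {0,1,2,3,4,6}
Reach set: {0,2,3,5}
  0: safe
  2: safe
  3: safe
  5: outside
counterexample path to 5: c·a

Answer: INVARIANT VIOLATED at state 5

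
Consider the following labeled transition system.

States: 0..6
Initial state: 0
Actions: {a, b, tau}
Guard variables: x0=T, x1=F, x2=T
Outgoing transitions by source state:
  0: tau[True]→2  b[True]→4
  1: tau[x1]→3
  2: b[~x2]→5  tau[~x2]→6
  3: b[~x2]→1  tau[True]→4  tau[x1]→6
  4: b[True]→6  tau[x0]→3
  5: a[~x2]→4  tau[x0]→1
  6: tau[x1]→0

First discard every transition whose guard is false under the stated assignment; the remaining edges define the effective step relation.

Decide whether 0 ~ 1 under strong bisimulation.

Compute ~ classes (split until stable):
  round 0: {{0,1,2,3,4,5,6}}
  round 1: {{0,4},{1,2,6},{3,5}}
  round 2: {{0},{1,2,6},{3},{4},{5}}
Fixed point at round 3; 5 class(es).
0∈{0}, 1∈{1,2,6}

Answer: NOT BISIMILAR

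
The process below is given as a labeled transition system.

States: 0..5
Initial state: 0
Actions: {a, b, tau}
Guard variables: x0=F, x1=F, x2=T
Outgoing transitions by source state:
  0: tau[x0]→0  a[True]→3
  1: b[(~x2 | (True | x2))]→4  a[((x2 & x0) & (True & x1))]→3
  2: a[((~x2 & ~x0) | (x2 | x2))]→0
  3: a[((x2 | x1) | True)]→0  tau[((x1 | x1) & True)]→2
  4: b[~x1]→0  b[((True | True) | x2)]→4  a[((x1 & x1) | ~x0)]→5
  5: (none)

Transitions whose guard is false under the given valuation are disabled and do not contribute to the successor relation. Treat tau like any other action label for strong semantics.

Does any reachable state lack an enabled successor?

Answer: DEADLOCK-FREE

Analysis:
R = {0,3}
  0: a→3  [1 exit(s)]
  3: a→0  [1 exit(s)]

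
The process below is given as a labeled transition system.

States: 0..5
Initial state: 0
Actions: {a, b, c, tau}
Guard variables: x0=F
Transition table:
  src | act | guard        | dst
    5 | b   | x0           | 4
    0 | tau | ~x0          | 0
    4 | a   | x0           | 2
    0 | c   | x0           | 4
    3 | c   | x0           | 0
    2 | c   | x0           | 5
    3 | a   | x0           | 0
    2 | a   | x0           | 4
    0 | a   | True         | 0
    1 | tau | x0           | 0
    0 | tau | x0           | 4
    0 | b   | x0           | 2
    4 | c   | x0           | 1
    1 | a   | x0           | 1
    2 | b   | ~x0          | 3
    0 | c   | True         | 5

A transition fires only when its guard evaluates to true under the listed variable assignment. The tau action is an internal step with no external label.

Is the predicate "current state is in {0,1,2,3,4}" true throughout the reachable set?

Answer: INVARIANT VIOLATED at state 5

Trace:
Allowed set {0,1,2,3,4}
R = {0,5}
  0: safe
  5: VIOLATES
witness against invariant: c → 5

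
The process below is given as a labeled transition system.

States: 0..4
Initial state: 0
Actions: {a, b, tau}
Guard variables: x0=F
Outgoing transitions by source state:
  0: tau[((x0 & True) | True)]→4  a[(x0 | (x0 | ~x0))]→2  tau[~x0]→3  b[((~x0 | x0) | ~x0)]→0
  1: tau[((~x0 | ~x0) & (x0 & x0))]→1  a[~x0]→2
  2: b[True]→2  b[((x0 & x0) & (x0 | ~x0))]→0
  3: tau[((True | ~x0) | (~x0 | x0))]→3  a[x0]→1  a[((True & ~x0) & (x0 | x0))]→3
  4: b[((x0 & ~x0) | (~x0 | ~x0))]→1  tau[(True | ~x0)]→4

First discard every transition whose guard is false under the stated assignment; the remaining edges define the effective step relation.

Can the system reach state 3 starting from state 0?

9 transition(s) survive guard evaluation.
Layer 0: {0}
Layer 1: {2,3,4}  cumulative {0,2,3,4}
Layer 2: {1}  cumulative {0,1,2,3,4}
Reach set: {0,1,2,3,4}
trace reaching 3: tau

Answer: REACHABLE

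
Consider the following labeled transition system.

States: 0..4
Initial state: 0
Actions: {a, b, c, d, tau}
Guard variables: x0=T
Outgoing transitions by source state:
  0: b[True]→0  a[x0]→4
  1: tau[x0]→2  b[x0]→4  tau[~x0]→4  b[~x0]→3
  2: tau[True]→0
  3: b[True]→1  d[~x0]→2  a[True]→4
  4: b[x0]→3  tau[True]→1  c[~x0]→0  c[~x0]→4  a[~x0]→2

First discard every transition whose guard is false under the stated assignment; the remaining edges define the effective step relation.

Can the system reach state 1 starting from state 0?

9 transition(s) survive guard evaluation.
depth 0: {0}
depth 1: {4}  total {0,4}
depth 2: {1,3}  total {0,1,3,4}
depth 3: {2}  total {0,1,2,3,4}
Reachable = {0,1,2,3,4}
Path to 1: a·tau

Answer: REACHABLE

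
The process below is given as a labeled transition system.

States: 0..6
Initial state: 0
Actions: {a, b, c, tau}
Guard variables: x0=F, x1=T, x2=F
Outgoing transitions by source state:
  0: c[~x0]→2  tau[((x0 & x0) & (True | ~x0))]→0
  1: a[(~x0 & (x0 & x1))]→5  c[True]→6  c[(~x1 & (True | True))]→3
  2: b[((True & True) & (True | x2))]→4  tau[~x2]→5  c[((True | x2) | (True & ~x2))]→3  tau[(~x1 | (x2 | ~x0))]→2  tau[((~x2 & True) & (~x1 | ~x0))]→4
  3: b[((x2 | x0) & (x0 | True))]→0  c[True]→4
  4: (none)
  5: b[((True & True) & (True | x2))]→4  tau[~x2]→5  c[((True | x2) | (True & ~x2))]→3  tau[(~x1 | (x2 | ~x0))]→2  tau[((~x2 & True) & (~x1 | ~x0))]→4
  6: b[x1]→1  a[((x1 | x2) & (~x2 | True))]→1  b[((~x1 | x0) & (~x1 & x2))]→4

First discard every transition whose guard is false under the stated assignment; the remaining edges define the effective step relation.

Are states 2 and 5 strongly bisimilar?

Compute ~ classes (split until stable):
  π0 = {{0,1,2,3,4,5,6}}
  π1 = {{0,1,3},{2,5},{4},{6}}
  π2 = {{0},{1},{2,5},{3},{4},{6}}
stable after 3 split(s): 6 block(s)
2∈{2,5}, 5∈{2,5}

Answer: BISIMILAR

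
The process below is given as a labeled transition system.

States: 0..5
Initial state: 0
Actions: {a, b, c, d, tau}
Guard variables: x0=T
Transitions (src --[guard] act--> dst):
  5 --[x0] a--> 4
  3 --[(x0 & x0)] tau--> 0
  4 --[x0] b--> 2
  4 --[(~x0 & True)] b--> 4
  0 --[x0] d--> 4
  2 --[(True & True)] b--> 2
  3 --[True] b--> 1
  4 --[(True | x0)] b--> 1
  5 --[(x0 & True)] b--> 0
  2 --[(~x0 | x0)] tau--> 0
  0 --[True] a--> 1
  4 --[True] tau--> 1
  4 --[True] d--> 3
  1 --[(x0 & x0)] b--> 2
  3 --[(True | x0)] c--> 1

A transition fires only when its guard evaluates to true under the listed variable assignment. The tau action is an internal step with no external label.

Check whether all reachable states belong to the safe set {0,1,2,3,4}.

Answer: INVARIANT HOLDS

Trace:
Inv-set: {0,1,2,3,4}
R = {0,1,2,3,4}
  0: ✓
  1: ✓
  2: ✓
  3: ✓
  4: ✓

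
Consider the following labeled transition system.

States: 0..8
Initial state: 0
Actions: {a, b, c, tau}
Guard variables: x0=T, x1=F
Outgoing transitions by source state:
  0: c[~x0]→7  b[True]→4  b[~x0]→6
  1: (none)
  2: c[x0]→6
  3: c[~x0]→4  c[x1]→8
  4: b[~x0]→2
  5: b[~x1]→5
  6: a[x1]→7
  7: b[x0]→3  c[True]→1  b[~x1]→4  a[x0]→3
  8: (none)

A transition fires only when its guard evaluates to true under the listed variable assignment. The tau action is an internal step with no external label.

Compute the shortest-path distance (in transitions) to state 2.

Answer: UNREACHABLE

Trace:
BFS to 2:
  depth 0: {0}
  depth 1: {4}
2 never appears.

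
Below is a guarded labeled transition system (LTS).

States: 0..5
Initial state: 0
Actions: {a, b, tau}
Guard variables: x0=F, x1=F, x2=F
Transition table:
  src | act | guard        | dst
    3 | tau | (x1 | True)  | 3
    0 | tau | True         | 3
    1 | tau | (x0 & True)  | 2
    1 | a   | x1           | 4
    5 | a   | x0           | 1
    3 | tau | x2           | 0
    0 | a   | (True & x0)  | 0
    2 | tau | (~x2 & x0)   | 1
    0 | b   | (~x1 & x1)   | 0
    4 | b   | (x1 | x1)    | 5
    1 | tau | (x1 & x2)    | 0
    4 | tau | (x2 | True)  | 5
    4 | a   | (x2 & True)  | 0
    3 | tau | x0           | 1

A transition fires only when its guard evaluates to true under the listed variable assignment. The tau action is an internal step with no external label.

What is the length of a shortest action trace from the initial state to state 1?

Breadth-first toward 1:
  Layer 0: {0}
  Layer 1: {3}
1 never appears.

Answer: UNREACHABLE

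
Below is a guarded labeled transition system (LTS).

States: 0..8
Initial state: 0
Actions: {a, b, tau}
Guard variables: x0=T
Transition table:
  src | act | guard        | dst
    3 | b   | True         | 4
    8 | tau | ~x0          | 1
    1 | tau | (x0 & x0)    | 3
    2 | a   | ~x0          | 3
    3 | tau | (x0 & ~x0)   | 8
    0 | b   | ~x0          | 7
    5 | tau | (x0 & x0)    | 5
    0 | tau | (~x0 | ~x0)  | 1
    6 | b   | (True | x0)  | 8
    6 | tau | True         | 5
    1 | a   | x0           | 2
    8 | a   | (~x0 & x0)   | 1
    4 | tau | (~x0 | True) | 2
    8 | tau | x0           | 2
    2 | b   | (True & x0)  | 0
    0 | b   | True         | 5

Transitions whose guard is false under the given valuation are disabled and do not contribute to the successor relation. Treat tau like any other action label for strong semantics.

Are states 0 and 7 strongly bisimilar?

Compute ~ classes (split until stable):
  π0 = {{0,1,2,3,4,5,6,7,8}}
  π1 = {{0,2,3},{1},{4,5,8},{6},{7}}
  π2 = {{0,3},{1},{2},{4,8},{5},{6},{7}}
  π3 = {{0},{1},{2},{3},{4,8},{5},{6},{7}}
stable after 4 split(s): 8 block(s)
[0]={0}  [7]={7}

Answer: NOT BISIMILAR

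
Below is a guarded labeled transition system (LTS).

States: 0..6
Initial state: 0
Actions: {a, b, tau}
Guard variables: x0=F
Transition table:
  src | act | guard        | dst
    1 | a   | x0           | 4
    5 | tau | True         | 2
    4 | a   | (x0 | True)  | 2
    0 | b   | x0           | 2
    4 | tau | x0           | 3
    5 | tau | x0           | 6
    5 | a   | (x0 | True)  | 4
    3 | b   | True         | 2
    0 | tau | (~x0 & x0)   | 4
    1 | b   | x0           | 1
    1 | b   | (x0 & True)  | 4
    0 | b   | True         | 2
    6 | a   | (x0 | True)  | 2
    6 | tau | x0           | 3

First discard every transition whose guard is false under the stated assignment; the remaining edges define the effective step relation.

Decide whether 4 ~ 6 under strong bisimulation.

Compute ~ classes (split until stable):
  π0 = {{0,1,2,3,4,5,6}}
  π1 = {{0,3},{1,2},{4,6},{5}}
Fixed point at round 2; 4 class(es).
[4]={4,6}  [6]={4,6}

Answer: BISIMILAR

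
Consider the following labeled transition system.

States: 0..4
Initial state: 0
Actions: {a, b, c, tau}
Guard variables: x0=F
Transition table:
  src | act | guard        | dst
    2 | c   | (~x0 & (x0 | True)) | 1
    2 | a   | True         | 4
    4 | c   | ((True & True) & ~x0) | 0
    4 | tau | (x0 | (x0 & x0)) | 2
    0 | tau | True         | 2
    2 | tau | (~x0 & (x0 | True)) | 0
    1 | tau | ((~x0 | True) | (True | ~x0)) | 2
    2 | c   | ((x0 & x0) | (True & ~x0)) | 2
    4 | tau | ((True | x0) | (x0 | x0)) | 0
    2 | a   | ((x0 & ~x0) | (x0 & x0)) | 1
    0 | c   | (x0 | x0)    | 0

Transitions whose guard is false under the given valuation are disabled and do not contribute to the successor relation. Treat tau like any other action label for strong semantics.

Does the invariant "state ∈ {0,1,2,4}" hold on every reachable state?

Inv-set: {0,1,2,4}
R = {0,1,2,4}
  0: ✓
  1: ✓
  2: ✓
  4: ✓

Answer: INVARIANT HOLDS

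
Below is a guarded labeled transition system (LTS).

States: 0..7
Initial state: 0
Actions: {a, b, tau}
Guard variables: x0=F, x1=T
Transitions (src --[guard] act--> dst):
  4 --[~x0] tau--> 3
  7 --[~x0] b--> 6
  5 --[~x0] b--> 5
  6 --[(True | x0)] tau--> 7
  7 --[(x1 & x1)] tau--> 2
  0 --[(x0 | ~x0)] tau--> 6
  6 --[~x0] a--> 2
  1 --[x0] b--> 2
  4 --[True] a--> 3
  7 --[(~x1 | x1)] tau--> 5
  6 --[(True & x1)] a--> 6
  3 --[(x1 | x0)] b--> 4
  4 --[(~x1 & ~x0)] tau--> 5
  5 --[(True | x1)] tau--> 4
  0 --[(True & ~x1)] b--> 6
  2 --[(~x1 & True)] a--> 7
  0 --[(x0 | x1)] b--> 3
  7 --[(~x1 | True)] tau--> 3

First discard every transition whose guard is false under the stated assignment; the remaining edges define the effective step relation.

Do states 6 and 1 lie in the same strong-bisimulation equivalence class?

Answer: NOT BISIMILAR

Trace:
Compute ~ classes (split until stable):
  P[0] = {{0,1,2,3,4,5,6,7}}
  P[1] = {{0,5,7},{1,2},{3},{4,6}}
  P[2] = {{0},{1,2},{3},{4},{5},{6},{7}}
Fixed point at round 3; 7 class(es).
[6]={6}  [1]={1,2}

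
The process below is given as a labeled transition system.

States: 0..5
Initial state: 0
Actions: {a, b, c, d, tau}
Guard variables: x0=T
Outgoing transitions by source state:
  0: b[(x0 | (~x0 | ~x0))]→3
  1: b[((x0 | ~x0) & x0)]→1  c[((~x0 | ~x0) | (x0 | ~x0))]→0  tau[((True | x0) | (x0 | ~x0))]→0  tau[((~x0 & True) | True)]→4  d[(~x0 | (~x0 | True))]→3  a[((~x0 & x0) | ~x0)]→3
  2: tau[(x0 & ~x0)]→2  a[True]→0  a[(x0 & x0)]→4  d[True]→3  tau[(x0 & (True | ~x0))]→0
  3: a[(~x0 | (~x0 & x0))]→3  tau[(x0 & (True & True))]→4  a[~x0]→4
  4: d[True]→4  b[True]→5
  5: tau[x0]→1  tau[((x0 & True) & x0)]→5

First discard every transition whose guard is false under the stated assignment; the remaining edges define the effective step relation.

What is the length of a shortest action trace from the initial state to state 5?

Layered search for 5:
  Layer 0: {0}
  Layer 1: {3}
  Layer 2: {4}
  Layer 3: {5}
first hit 5 at d=3 via b·tau·b

Answer: 3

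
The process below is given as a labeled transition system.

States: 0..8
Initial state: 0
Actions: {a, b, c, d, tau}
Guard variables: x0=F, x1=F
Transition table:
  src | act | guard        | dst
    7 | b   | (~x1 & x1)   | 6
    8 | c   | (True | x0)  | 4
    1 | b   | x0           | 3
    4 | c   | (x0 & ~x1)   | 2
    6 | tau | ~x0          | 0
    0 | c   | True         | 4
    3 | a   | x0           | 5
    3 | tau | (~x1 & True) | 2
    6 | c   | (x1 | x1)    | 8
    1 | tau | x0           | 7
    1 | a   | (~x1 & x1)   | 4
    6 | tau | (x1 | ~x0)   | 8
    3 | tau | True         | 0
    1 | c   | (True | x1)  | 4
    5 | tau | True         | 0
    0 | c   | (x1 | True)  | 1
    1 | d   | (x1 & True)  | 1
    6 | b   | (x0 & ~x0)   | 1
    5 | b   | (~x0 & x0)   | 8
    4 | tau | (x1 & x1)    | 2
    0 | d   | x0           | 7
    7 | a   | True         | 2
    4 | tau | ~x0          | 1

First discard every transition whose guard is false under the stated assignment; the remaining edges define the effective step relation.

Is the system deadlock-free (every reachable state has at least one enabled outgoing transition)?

Reachable = {0,1,4}
  0: c→1  c→4  [2 exit(s)]
  1: c→4  [1 exit(s)]
  4: tau→1  [1 exit(s)]

Answer: DEADLOCK-FREE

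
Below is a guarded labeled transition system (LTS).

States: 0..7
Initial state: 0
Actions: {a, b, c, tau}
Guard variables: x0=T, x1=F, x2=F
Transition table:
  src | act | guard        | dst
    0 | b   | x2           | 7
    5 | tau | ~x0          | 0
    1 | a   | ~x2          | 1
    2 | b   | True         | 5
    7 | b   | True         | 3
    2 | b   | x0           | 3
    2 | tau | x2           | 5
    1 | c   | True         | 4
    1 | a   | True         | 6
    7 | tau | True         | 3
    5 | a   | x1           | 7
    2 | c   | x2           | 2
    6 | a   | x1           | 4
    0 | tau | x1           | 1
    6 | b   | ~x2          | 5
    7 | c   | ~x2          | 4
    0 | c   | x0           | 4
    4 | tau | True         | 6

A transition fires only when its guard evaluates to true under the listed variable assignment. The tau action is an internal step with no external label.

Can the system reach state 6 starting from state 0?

Answer: REACHABLE

Trace:
After dropping false guards: 11 live edges.
L0 = {0}
L1 = {4}  cumulative {0,4}
L2 = {6}  cumulative {0,4,6}
L3 = {5}  cumulative {0,4,5,6}
Reach set: {0,4,5,6}
trace reaching 6: c·tau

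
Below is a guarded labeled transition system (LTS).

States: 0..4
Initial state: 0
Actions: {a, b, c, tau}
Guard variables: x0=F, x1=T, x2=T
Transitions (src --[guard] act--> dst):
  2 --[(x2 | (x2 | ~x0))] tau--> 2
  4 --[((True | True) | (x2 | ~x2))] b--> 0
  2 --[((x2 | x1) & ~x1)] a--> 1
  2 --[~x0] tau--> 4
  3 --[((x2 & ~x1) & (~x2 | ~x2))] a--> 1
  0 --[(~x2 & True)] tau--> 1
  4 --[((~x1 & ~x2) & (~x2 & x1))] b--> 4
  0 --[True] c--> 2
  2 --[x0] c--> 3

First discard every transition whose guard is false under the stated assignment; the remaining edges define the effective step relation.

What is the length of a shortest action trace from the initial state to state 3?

BFS to 3:
  Layer 0: {0}
  Layer 1: {2}
  Layer 2: {4}
3 never appears.

Answer: UNREACHABLE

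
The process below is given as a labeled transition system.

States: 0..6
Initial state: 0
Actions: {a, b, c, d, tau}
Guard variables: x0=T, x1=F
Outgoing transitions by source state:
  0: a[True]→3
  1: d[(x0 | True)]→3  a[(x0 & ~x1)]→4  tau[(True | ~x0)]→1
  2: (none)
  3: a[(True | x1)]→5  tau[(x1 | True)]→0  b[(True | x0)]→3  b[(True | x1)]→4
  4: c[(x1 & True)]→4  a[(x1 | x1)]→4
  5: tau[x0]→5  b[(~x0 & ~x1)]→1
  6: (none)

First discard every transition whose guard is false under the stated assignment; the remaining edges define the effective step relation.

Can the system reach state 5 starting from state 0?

Guard filter leaves 9 enabled edge(s).
depth 0: {0}
depth 1: {3}  cumulative {0,3}
depth 2: {4,5}  cumulative {0,3,4,5}
Reachable = {0,3,4,5}
witness 5: a·a

Answer: REACHABLE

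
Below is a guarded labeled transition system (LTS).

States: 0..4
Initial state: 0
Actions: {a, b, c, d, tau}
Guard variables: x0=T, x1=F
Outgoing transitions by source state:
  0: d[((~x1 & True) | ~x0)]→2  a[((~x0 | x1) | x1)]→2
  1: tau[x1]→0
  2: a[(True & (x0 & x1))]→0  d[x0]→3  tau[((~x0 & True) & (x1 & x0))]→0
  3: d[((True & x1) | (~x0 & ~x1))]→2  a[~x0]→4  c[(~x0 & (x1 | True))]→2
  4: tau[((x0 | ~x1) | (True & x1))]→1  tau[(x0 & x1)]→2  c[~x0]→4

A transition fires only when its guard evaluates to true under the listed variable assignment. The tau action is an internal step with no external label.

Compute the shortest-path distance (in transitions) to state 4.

Answer: UNREACHABLE

Analysis:
BFS to 4:
  depth 0: {0}
  depth 1: {2}
  depth 2: {3}
4 never appears.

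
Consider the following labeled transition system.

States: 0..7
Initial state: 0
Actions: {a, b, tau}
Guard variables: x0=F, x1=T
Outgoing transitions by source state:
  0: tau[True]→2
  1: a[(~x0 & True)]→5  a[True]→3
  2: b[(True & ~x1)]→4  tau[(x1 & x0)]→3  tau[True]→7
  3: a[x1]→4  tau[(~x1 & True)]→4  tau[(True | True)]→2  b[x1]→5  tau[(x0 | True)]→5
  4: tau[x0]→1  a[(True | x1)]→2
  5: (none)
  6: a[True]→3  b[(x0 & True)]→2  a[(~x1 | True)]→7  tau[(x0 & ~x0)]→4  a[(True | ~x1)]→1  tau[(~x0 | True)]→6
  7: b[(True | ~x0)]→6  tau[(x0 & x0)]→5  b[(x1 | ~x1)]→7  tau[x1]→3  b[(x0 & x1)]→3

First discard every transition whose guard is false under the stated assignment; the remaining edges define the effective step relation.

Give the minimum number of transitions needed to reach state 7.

Answer: 2

Trace:
Layered search for 7:
  L0 = {0}
  L1 = {2}
  L2 = {7}
first hit 7 at d=2 via tau·tau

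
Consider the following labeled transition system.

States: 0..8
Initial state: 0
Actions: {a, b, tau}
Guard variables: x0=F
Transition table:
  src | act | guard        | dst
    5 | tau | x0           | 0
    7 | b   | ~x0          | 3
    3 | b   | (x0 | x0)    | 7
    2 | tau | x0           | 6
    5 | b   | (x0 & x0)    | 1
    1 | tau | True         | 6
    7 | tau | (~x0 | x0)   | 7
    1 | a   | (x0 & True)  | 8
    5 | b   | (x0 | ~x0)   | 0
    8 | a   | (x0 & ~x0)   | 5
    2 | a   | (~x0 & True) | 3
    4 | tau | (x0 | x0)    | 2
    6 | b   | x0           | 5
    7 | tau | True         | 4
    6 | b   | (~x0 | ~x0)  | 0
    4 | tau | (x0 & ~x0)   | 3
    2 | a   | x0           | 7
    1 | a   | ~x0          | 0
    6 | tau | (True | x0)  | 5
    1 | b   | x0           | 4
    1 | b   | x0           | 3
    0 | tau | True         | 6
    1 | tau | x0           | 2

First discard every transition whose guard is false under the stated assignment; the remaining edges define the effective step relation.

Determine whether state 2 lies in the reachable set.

Guard filter leaves 10 enabled edge(s).
L0 = {0}
L1 = {6}  total {0,6}
L2 = {5}  total {0,5,6}
R = {0,5,6}

Answer: UNREACHABLE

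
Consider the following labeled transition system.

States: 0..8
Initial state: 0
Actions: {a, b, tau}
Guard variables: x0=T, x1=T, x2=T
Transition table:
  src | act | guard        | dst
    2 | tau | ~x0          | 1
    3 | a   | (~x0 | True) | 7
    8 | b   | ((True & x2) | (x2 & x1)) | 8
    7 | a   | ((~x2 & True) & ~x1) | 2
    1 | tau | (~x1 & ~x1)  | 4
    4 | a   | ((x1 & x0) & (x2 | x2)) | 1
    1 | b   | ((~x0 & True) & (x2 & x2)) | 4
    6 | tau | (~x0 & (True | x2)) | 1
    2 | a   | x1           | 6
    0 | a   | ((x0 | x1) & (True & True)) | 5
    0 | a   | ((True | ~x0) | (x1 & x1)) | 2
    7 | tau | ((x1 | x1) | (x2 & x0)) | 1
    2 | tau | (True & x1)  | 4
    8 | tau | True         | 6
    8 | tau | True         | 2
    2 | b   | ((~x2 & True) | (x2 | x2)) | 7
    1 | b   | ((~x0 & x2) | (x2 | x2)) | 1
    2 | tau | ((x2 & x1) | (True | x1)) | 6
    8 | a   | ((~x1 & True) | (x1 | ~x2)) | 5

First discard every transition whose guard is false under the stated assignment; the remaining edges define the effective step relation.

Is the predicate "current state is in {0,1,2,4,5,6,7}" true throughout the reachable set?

Answer: INVARIANT HOLDS

Working:
Inv-set: {0,1,2,4,5,6,7}
Reach set: {0,1,2,4,5,6,7}
  0: ✓
  1: ✓
  2: ✓
  4: ✓
  5: ✓
  6: ✓
  7: ✓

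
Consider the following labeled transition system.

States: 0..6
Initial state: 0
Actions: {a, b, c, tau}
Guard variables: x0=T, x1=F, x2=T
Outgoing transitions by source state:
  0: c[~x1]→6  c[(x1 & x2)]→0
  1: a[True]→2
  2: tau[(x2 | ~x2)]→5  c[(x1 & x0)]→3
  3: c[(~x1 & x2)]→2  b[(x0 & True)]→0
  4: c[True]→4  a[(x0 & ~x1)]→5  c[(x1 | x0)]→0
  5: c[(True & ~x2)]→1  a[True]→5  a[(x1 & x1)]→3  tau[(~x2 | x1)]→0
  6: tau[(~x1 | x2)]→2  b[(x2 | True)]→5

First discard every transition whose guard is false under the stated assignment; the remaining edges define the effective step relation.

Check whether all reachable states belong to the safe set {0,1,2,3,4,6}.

Inv-set: {0,1,2,3,4,6}
Reach set: {0,2,5,6}
  0: ok
  2: ok
  5: ✗ unsafe
  6: ok
reach 5 via c·b — violates

Answer: INVARIANT VIOLATED at state 5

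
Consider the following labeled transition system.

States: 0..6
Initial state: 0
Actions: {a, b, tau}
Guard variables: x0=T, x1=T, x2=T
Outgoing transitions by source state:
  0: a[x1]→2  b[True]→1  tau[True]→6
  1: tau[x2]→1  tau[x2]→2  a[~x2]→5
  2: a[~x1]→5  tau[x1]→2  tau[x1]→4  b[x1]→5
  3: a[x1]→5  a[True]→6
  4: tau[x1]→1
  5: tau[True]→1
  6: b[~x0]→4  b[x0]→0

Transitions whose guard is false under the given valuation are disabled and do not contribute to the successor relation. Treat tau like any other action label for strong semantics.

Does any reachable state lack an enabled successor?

Answer: DEADLOCK-FREE

Trace:
R = {0,1,2,4,5,6}
  0: a→2  b→1  tau→6  [deg 3]
  1: tau→1  tau→2  [deg 2]
  2: b→5  tau→2  tau→4  [deg 3]
  4: tau→1  [deg 1]
  5: tau→1  [deg 1]
  6: b→0  [deg 1]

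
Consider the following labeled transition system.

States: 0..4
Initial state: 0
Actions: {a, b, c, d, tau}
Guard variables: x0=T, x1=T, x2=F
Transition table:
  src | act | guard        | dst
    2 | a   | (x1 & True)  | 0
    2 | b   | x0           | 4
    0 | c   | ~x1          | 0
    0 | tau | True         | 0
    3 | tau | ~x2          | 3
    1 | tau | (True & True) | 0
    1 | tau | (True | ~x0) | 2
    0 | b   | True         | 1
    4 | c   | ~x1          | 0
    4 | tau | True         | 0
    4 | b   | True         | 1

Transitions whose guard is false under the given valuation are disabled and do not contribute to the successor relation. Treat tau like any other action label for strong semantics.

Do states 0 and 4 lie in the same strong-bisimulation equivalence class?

Refine partition for ~:
  P[0] = {{0,1,2,3,4}}
  P[1] = {{0,4},{1,3},{2}}
  P[2] = {{0,4},{1},{2},{3}}
4 equivalence class(es) (converged in 3)
0∈{0,4}, 4∈{0,4}

Answer: BISIMILAR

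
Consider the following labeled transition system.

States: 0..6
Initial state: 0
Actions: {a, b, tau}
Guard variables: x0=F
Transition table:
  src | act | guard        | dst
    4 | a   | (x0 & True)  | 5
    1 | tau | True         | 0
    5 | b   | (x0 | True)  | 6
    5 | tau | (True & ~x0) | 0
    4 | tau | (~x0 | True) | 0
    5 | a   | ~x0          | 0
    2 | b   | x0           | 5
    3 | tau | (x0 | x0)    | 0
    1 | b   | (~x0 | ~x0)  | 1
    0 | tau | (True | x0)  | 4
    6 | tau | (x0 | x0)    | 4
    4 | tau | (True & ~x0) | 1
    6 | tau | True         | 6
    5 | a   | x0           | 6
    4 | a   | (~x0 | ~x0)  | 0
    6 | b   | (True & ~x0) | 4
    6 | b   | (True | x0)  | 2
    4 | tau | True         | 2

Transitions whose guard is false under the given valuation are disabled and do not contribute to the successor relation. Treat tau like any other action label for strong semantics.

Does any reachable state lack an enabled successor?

Reach set: {0,1,2,4}
  0: tau→4  [deg 1]
  1: b→1  tau→0  [deg 2]
  2: ∅  [deadlock]
  4: a→0  tau→0  tau→1  tau→2  [deg 4]
trace reaching 2: tau·tau

Answer: DEADLOCK at state 2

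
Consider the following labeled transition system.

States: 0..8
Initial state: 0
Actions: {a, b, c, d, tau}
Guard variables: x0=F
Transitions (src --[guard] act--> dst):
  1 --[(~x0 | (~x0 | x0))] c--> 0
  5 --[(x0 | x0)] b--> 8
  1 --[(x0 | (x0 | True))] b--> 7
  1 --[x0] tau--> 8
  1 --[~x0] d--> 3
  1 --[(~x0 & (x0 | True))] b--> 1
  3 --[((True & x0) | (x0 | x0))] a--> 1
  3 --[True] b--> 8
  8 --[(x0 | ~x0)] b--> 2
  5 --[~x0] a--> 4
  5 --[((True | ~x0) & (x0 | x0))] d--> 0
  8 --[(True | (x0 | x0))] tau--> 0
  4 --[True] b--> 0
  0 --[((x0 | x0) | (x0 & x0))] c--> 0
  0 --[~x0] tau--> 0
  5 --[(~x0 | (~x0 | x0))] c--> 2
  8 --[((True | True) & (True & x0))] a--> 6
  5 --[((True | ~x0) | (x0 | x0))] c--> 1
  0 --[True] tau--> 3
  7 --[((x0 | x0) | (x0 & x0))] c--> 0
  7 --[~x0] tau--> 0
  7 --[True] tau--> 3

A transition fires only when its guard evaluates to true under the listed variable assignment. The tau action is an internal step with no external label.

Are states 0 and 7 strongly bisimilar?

Refine partition for ~:
  round 0: {{0,1,2,3,4,5,6,7,8}}
  round 1: {{0,7},{1},{2,6},{3,4},{5},{8}}
  round 2: {{0,7},{1},{2,6},{3},{4},{5},{8}}
stable after 3 split(s): 7 block(s)
0∈{0,7}, 7∈{0,7}

Answer: BISIMILAR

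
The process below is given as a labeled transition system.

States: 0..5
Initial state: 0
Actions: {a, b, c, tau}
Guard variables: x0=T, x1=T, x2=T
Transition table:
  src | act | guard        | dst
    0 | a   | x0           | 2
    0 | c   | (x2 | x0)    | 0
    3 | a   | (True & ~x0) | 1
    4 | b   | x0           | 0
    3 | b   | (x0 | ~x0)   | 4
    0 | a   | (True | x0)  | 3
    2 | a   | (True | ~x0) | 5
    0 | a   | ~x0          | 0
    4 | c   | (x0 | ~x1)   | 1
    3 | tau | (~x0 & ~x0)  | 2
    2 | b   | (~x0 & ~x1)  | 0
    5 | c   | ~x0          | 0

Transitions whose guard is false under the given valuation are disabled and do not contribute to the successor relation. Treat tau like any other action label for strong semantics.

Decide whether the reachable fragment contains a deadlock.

Answer: DEADLOCK at state 1

Trace:
Reachable = {0,1,2,3,4,5}
  0: a→2  a→3  c→0  [3 out]
  1: ∅  [STUCK]
  2: a→5  [1 out]
  3: b→4  [1 out]
  4: b→0  c→1  [2 out]
  5: ∅  [STUCK]
Path to 1: a·b·c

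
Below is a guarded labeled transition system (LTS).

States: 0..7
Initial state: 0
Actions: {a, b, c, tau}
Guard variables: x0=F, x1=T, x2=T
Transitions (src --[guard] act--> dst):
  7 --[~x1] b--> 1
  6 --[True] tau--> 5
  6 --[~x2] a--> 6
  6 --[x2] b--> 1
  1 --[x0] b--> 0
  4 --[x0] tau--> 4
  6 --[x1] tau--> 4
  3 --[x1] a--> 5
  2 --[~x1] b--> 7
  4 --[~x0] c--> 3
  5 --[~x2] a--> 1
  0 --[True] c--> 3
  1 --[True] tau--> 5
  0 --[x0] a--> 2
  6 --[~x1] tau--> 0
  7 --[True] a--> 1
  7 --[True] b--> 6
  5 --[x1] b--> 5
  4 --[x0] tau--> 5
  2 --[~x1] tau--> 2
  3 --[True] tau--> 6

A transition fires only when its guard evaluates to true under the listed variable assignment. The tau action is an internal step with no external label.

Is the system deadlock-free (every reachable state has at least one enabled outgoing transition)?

Reachable = {0,1,3,4,5,6}
  0: c→3  [1 out]
  1: tau→5  [1 out]
  3: a→5  tau→6  [2 out]
  4: c→3  [1 out]
  5: b→5  [1 out]
  6: b→1  tau→4  tau→5  [3 out]

Answer: DEADLOCK-FREE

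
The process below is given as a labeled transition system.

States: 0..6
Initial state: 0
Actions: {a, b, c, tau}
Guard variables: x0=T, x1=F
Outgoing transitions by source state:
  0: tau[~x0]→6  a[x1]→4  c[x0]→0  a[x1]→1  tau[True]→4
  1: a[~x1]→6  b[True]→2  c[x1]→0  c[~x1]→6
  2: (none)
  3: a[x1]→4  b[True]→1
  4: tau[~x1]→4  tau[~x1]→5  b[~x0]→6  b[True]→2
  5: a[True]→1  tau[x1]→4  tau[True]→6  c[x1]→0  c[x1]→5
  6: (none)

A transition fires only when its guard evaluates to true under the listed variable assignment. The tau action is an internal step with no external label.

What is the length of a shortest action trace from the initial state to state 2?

BFS to 2:
  depth 0: {0}
  depth 1: {4}
  depth 2: {2,5}
depth(2)=2, e.g. tau·b

Answer: 2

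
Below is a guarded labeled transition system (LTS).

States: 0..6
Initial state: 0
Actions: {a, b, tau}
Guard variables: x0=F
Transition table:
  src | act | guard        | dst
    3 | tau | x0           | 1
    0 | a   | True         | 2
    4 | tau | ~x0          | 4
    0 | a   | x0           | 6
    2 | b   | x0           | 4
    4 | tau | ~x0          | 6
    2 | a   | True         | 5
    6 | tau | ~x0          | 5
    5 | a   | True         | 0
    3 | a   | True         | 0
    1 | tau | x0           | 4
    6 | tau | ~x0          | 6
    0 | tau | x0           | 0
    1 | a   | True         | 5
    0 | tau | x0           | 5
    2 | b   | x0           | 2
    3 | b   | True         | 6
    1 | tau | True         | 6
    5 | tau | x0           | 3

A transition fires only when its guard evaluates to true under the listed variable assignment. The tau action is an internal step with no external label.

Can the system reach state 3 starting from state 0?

Answer: UNREACHABLE

Analysis:
11 transition(s) survive guard evaluation.
depth 0: {0}
depth 1: {2}  total {0,2}
depth 2: {5}  total {0,2,5}
Reachable = {0,2,5}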